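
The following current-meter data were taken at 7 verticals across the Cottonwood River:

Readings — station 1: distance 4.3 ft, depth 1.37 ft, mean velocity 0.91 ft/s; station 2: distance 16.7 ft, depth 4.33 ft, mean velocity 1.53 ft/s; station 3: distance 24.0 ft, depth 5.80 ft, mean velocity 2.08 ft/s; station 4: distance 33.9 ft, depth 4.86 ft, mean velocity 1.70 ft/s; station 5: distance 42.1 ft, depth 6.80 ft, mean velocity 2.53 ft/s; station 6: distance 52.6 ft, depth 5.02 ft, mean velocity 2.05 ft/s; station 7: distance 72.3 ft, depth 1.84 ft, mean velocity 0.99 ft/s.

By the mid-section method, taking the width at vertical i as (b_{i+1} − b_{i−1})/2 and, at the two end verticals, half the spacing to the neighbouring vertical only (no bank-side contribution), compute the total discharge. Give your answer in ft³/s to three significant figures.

w_1 = (16.7 − 4.3)/2 = 6.2 ft; q_1 = 0.91 × 1.37 × 6.2 = 7.730 ft³/s
w_2 = (24.0 − 4.3)/2 = 9.85 ft; q_2 = 1.53 × 4.33 × 9.85 = 65.26 ft³/s
w_3 = (33.9 − 16.7)/2 = 8.6 ft; q_3 = 2.08 × 5.80 × 8.6 = 103.8 ft³/s
w_4 = (42.1 − 24.0)/2 = 9.05 ft; q_4 = 1.70 × 4.86 × 9.05 = 74.77 ft³/s
w_5 = (52.6 − 33.9)/2 = 9.35 ft; q_5 = 2.53 × 6.80 × 9.35 = 160.9 ft³/s
w_6 = (72.3 − 42.1)/2 = 15.1 ft; q_6 = 2.05 × 5.02 × 15.1 = 155.4 ft³/s
w_7 = (72.3 − 52.6)/2 = 9.85 ft; q_7 = 0.99 × 1.84 × 9.85 = 17.94 ft³/s
Q = Σ qᵢ = 585.7 ft³/s

586 ft³/s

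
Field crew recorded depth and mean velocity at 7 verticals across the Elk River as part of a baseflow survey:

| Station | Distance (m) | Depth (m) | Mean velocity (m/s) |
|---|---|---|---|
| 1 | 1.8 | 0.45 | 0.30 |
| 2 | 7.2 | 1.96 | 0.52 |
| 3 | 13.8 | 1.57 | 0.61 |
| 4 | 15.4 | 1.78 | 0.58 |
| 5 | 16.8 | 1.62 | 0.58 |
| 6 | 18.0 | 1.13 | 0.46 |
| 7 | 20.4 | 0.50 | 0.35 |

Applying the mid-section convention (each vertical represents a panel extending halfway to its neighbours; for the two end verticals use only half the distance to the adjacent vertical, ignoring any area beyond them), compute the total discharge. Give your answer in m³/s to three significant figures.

14.3 m³/s

w_1 = (7.2 − 1.8)/2 = 2.7 m; q_1 = 0.30 × 0.45 × 2.7 = 0.3645 m³/s
w_2 = (13.8 − 1.8)/2 = 6 m; q_2 = 0.52 × 1.96 × 6 = 6.115 m³/s
w_3 = (15.4 − 7.2)/2 = 4.1 m; q_3 = 0.61 × 1.57 × 4.1 = 3.927 m³/s
w_4 = (16.8 − 13.8)/2 = 1.5 m; q_4 = 0.58 × 1.78 × 1.5 = 1.549 m³/s
w_5 = (18.0 − 15.4)/2 = 1.3 m; q_5 = 0.58 × 1.62 × 1.3 = 1.221 m³/s
w_6 = (20.4 − 16.8)/2 = 1.8 m; q_6 = 0.46 × 1.13 × 1.8 = 0.9356 m³/s
w_7 = (20.4 − 18.0)/2 = 1.2 m; q_7 = 0.35 × 0.50 × 1.2 = 0.2100 m³/s
Q = Σ qᵢ = 14.32 m³/s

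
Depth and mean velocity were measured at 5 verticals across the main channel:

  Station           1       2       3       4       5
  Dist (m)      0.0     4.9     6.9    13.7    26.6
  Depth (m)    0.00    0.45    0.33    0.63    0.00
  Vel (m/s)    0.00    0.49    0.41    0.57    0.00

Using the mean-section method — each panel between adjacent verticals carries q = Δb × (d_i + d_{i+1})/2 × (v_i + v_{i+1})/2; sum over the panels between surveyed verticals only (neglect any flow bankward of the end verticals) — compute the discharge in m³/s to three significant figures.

3.38 m³/s

Panel 1-2: Δb = 4.9 m, d̄ = (0.00+0.45)/2 = 0.225, v̄ = (0.00+0.49)/2 = 0.245 → q = 4.9×0.225×0.245 = 0.2701 m³/s
Panel 2-3: Δb = 2 m, d̄ = (0.45+0.33)/2 = 0.39, v̄ = (0.49+0.41)/2 = 0.45 → q = 2×0.39×0.45 = 0.3510 m³/s
Panel 3-4: Δb = 6.8 m, d̄ = (0.33+0.63)/2 = 0.48, v̄ = (0.41+0.57)/2 = 0.49 → q = 6.8×0.48×0.49 = 1.599 m³/s
Panel 4-5: Δb = 12.9 m, d̄ = (0.63+0.00)/2 = 0.315, v̄ = (0.57+0.00)/2 = 0.285 → q = 12.9×0.315×0.285 = 1.158 m³/s
Q = Σ q = 3.379 m³/s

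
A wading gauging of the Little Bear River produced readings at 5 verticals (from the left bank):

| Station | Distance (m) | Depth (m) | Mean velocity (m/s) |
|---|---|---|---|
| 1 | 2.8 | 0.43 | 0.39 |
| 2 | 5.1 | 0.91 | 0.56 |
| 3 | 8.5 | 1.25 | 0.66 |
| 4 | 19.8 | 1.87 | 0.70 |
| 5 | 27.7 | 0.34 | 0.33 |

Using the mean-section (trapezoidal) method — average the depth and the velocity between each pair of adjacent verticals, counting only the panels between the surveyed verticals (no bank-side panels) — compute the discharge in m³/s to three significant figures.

19.5 m³/s

Panel 1-2: Δb = 2.3 m, d̄ = (0.43+0.91)/2 = 0.67, v̄ = (0.39+0.56)/2 = 0.475 → q = 2.3×0.67×0.475 = 0.7320 m³/s
Panel 2-3: Δb = 3.4 m, d̄ = (0.91+1.25)/2 = 1.08, v̄ = (0.56+0.66)/2 = 0.61 → q = 3.4×1.08×0.61 = 2.240 m³/s
Panel 3-4: Δb = 11.3 m, d̄ = (1.25+1.87)/2 = 1.56, v̄ = (0.66+0.70)/2 = 0.68 → q = 11.3×1.56×0.68 = 11.99 m³/s
Panel 4-5: Δb = 7.9 m, d̄ = (1.87+0.34)/2 = 1.105, v̄ = (0.70+0.33)/2 = 0.515 → q = 7.9×1.105×0.515 = 4.496 m³/s
Q = Σ q = 19.45 m³/s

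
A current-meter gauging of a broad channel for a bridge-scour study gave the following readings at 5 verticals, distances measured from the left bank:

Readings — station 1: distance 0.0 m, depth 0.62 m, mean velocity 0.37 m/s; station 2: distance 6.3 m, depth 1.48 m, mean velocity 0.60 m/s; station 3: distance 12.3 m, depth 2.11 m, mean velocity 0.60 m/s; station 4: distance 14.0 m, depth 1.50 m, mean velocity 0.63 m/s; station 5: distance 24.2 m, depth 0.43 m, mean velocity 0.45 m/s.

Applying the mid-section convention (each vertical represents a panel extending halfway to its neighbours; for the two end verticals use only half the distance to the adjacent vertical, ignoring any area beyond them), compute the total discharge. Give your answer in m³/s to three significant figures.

w_1 = (6.3 − 0.0)/2 = 3.15 m; q_1 = 0.37 × 0.62 × 3.15 = 0.7226 m³/s
w_2 = (12.3 − 0.0)/2 = 6.15 m; q_2 = 0.60 × 1.48 × 6.15 = 5.461 m³/s
w_3 = (14.0 − 6.3)/2 = 3.85 m; q_3 = 0.60 × 2.11 × 3.85 = 4.874 m³/s
w_4 = (24.2 − 12.3)/2 = 5.95 m; q_4 = 0.63 × 1.50 × 5.95 = 5.623 m³/s
w_5 = (24.2 − 14.0)/2 = 5.1 m; q_5 = 0.45 × 0.43 × 5.1 = 0.9869 m³/s
Q = Σ qᵢ = 17.67 m³/s

17.7 m³/s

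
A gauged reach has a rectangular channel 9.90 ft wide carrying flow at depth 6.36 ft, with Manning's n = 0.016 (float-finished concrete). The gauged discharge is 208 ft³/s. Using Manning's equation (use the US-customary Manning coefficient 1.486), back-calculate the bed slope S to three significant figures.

A = b·y = 9.90 × 6.36 = 62.96 ft²
P = b + 2y = 9.90 + 2×6.36 = 22.62 ft
R = A/P = 62.96/22.62 = 2.784 ft
S = (Q·n / (1.486·A·R^(2/3)))² = (208×0.016 / (1.486×62.96×1.979))² = 0.0003231

0.000323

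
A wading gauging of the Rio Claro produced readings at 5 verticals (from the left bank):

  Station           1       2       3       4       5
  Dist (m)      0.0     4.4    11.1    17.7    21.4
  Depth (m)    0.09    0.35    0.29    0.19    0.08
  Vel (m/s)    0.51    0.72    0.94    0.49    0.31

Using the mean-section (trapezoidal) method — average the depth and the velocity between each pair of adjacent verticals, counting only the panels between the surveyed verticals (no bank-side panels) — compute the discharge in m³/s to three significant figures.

3.71 m³/s

Panel 1-2: Δb = 4.4 m, d̄ = (0.09+0.35)/2 = 0.22, v̄ = (0.51+0.72)/2 = 0.615 → q = 4.4×0.22×0.615 = 0.5953 m³/s
Panel 2-3: Δb = 6.7 m, d̄ = (0.35+0.29)/2 = 0.32, v̄ = (0.72+0.94)/2 = 0.83 → q = 6.7×0.32×0.83 = 1.780 m³/s
Panel 3-4: Δb = 6.6 m, d̄ = (0.29+0.19)/2 = 0.24, v̄ = (0.94+0.49)/2 = 0.715 → q = 6.6×0.24×0.715 = 1.133 m³/s
Panel 4-5: Δb = 3.7 m, d̄ = (0.19+0.08)/2 = 0.135, v̄ = (0.49+0.31)/2 = 0.4 → q = 3.7×0.135×0.4 = 0.1998 m³/s
Q = Σ q = 3.707 m³/s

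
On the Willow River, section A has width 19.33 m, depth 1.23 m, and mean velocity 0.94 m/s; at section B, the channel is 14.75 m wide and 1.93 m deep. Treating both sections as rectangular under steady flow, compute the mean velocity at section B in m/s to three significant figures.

Q = A₁V₁ = (19.33×1.23) × 0.94 = 22.35 m³/s
A₂ = 14.75 × 1.93 = 28.47 m²
V₂ = Q/A₂ = 22.35/28.47 = 0.7851 m/s

0.785 m/s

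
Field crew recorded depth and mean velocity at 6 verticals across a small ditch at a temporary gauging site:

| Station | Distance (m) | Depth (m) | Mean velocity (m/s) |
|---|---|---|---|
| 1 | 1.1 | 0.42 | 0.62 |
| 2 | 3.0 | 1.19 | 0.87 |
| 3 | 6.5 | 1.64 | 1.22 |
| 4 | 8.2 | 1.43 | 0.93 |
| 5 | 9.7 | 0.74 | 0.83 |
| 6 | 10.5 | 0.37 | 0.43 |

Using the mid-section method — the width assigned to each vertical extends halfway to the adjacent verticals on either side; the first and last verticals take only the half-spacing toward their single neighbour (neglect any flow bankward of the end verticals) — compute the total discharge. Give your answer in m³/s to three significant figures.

w_1 = (3.0 − 1.1)/2 = 0.95 m; q_1 = 0.62 × 0.42 × 0.95 = 0.2474 m³/s
w_2 = (6.5 − 1.1)/2 = 2.7 m; q_2 = 0.87 × 1.19 × 2.7 = 2.795 m³/s
w_3 = (8.2 − 3.0)/2 = 2.6 m; q_3 = 1.22 × 1.64 × 2.6 = 5.202 m³/s
w_4 = (9.7 − 6.5)/2 = 1.6 m; q_4 = 0.93 × 1.43 × 1.6 = 2.128 m³/s
w_5 = (10.5 − 8.2)/2 = 1.15 m; q_5 = 0.83 × 0.74 × 1.15 = 0.7063 m³/s
w_6 = (10.5 − 9.7)/2 = 0.4 m; q_6 = 0.43 × 0.37 × 0.4 = 0.06364 m³/s
Q = Σ qᵢ = 11.14 m³/s

11.1 m³/s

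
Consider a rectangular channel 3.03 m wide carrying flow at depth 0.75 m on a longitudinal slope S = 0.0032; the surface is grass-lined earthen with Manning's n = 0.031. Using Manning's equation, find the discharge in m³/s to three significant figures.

A = b·y = 3.03 × 0.75 = 2.273 m²
P = b + 2y = 3.03 + 2×0.75 = 4.530 m
R = A/P = 2.273/4.530 = 0.5017 m
Q = (1/n)·A·R^(2/3)·S^(1/2) = (1/0.031) × 2.273 × 0.5017^(2/3) × 0.0032^(1/2) = 2.618 m³/s

2.62 m³/s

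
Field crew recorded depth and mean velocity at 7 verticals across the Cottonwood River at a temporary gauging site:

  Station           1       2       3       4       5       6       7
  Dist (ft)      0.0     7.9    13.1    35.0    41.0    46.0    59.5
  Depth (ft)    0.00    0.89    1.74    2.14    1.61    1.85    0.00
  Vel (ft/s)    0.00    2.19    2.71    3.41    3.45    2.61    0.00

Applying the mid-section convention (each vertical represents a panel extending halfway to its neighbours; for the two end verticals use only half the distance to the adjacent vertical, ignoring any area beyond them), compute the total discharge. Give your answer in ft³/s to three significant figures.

254 ft³/s

w_2 = (13.1 − 0.0)/2 = 6.55 ft; q_2 = 2.19 × 0.89 × 6.55 = 12.77 ft³/s
w_3 = (35.0 − 7.9)/2 = 13.55 ft; q_3 = 2.71 × 1.74 × 13.55 = 63.89 ft³/s
w_4 = (41.0 − 13.1)/2 = 13.95 ft; q_4 = 3.41 × 2.14 × 13.95 = 101.8 ft³/s
w_5 = (46.0 − 35.0)/2 = 5.5 ft; q_5 = 3.45 × 1.61 × 5.5 = 30.55 ft³/s
w_6 = (59.5 − 41.0)/2 = 9.25 ft; q_6 = 2.61 × 1.85 × 9.25 = 44.66 ft³/s
Stations 1, 7 contribute zero (depth or velocity is 0).
Q = Σ qᵢ = 253.7 ft³/s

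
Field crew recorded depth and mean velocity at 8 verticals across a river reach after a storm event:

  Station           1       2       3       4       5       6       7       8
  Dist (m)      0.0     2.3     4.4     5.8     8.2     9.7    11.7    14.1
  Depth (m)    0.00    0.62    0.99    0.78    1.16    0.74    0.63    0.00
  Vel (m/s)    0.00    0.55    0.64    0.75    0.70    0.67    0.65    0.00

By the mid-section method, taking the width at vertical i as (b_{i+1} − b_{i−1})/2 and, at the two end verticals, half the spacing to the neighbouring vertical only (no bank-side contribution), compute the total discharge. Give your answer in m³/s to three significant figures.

6.32 m³/s

w_2 = (4.4 − 0.0)/2 = 2.2 m; q_2 = 0.55 × 0.62 × 2.2 = 0.7502 m³/s
w_3 = (5.8 − 2.3)/2 = 1.75 m; q_3 = 0.64 × 0.99 × 1.75 = 1.109 m³/s
w_4 = (8.2 − 4.4)/2 = 1.9 m; q_4 = 0.75 × 0.78 × 1.9 = 1.112 m³/s
w_5 = (9.7 − 5.8)/2 = 1.95 m; q_5 = 0.70 × 1.16 × 1.95 = 1.583 m³/s
w_6 = (11.7 − 8.2)/2 = 1.75 m; q_6 = 0.67 × 0.74 × 1.75 = 0.8677 m³/s
w_7 = (14.1 − 9.7)/2 = 2.2 m; q_7 = 0.65 × 0.63 × 2.2 = 0.9009 m³/s
Stations 1, 8 contribute zero (depth or velocity is 0).
Q = Σ qᵢ = 6.322 m³/s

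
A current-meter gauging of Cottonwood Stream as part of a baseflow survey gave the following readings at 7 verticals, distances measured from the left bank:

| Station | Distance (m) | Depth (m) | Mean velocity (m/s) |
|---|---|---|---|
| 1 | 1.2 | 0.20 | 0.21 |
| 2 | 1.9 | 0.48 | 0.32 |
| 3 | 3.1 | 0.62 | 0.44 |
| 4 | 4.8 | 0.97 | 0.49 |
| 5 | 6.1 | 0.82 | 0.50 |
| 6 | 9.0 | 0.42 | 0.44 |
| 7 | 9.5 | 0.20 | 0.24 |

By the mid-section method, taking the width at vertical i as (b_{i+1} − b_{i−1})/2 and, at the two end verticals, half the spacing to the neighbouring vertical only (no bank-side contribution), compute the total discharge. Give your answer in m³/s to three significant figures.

2.46 m³/s

w_1 = (1.9 − 1.2)/2 = 0.35 m; q_1 = 0.21 × 0.20 × 0.35 = 0.01470 m³/s
w_2 = (3.1 − 1.2)/2 = 0.95 m; q_2 = 0.32 × 0.48 × 0.95 = 0.1459 m³/s
w_3 = (4.8 − 1.9)/2 = 1.45 m; q_3 = 0.44 × 0.62 × 1.45 = 0.3956 m³/s
w_4 = (6.1 − 3.1)/2 = 1.5 m; q_4 = 0.49 × 0.97 × 1.5 = 0.7130 m³/s
w_5 = (9.0 − 4.8)/2 = 2.1 m; q_5 = 0.50 × 0.82 × 2.1 = 0.8610 m³/s
w_6 = (9.5 − 6.1)/2 = 1.7 m; q_6 = 0.44 × 0.42 × 1.7 = 0.3142 m³/s
w_7 = (9.5 − 9.0)/2 = 0.25 m; q_7 = 0.24 × 0.20 × 0.25 = 0.01200 m³/s
Q = Σ qᵢ = 2.456 m³/s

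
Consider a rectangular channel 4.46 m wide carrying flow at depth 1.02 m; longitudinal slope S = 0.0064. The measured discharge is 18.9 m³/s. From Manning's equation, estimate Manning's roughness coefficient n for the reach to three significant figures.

0.0152

A = b·y = 4.46 × 1.02 = 4.549 m²
P = b + 2y = 4.46 + 2×1.02 = 6.500 m
R = A/P = 4.549/6.500 = 0.6999 m
n = (1/Q)·A·R^(2/3)·S^(1/2) = (1/18.9) × 4.549 × 0.7883 × 0.08000 = 0.01518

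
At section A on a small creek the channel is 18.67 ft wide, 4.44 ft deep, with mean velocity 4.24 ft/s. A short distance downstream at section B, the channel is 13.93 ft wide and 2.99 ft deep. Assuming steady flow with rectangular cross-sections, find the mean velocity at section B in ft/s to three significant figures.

8.44 ft/s

Q = A₁V₁ = (18.67×4.44) × 4.24 = 351.5 ft³/s
A₂ = 13.93 × 2.99 = 41.65 ft²
V₂ = Q/A₂ = 351.5/41.65 = 8.439 ft/s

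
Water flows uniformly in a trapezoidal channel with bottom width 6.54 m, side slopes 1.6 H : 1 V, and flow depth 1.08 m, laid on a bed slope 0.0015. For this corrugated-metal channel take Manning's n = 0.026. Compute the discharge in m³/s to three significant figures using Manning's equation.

11.9 m³/s

A = (b + z·y)·y = (6.54 + 1.6×1.08)×1.08 = 8.929 m²
P = b + 2y√(1+z²) = 6.54 + 2×1.08×√(1+1.6²) = 10.62 m
R = A/P = 8.929/10.62 = 0.8412 m
Q = (1/n)·A·R^(2/3)·S^(1/2) = (1/0.026) × 8.929 × 0.8412^(2/3) × 0.0015^(1/2) = 11.85 m³/s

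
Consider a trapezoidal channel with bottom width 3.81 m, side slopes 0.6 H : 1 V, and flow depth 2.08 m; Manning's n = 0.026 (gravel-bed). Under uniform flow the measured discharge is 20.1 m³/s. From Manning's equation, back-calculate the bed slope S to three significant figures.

A = (b + z·y)·y = (3.81 + 0.6×2.08)×2.08 = 10.52 m²
P = b + 2y√(1+z²) = 3.81 + 2×2.08×√(1+0.6²) = 8.661 m
R = A/P = 10.52/8.661 = 1.215 m
S = (Q·n / (1·A·R^(2/3)))² = (20.1×0.026 / (1×10.52×1.138))² = 0.001904

0.00190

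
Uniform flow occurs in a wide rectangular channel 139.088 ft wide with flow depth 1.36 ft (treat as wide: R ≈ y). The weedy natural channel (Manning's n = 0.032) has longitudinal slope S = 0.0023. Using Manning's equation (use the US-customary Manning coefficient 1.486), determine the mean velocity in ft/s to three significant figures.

2.73 ft/s

A = b·y = 139.088 × 1.36 = 189.2 ft²
Wide channel: R ≈ y = 1.36 ft
Q = (1.486/n)·A·R^(2/3)·S^(1/2) = (1.486/0.032) × 189.2 × 1.360^(2/3) × 0.0023^(1/2) = 517.1 ft³/s
V = Q/A = 517.1/189.2 = 2.734 ft/s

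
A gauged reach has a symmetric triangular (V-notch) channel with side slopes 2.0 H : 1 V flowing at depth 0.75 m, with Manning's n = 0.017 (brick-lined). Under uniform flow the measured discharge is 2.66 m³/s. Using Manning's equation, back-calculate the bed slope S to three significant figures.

A = z·y² = 2.0×0.75² = 1.125 m²
P = 2y√(1+z²) = 2×0.75×√(1+2.0²) = 3.354 m
R = A/P = 1.125/3.354 = 0.3354 m
S = (Q·n / (1·A·R^(2/3)))² = (2.66×0.017 / (1×1.125×0.4827))² = 0.006933

0.00693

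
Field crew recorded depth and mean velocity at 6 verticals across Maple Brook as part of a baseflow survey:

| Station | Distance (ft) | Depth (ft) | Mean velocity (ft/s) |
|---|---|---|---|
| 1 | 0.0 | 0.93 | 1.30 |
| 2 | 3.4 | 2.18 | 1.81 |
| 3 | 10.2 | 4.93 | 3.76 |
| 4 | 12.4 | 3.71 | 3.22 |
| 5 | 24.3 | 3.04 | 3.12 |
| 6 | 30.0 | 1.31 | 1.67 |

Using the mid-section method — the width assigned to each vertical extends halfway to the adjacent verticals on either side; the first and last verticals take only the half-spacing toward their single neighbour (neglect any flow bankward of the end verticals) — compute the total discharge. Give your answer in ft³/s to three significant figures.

280 ft³/s

w_1 = (3.4 − 0.0)/2 = 1.7 ft; q_1 = 1.30 × 0.93 × 1.7 = 2.055 ft³/s
w_2 = (10.2 − 0.0)/2 = 5.1 ft; q_2 = 1.81 × 2.18 × 5.1 = 20.12 ft³/s
w_3 = (12.4 − 3.4)/2 = 4.5 ft; q_3 = 3.76 × 4.93 × 4.5 = 83.42 ft³/s
w_4 = (24.3 − 10.2)/2 = 7.05 ft; q_4 = 3.22 × 3.71 × 7.05 = 84.22 ft³/s
w_5 = (30.0 − 12.4)/2 = 8.8 ft; q_5 = 3.12 × 3.04 × 8.8 = 83.47 ft³/s
w_6 = (30.0 − 24.3)/2 = 2.85 ft; q_6 = 1.67 × 1.31 × 2.85 = 6.235 ft³/s
Q = Σ qᵢ = 279.5 ft³/s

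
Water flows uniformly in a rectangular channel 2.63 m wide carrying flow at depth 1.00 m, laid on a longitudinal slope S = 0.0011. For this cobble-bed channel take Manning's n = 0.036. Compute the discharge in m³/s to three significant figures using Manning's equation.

A = b·y = 2.63 × 1.00 = 2.630 m²
P = b + 2y = 2.63 + 2×1.00 = 4.630 m
R = A/P = 2.630/4.630 = 0.5680 m
Q = (1/n)·A·R^(2/3)·S^(1/2) = (1/0.036) × 2.630 × 0.5680^(2/3) × 0.0011^(1/2) = 1.662 m³/s

1.66 m³/s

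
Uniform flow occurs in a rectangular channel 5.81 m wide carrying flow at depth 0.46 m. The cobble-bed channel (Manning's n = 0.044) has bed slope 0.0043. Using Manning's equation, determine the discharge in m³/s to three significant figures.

A = b·y = 5.81 × 0.46 = 2.673 m²
P = b + 2y = 5.81 + 2×0.46 = 6.730 m
R = A/P = 2.673/6.730 = 0.3971 m
Q = (1/n)·A·R^(2/3)·S^(1/2) = (1/0.044) × 2.673 × 0.3971^(2/3) × 0.0043^(1/2) = 2.152 m³/s

2.15 m³/s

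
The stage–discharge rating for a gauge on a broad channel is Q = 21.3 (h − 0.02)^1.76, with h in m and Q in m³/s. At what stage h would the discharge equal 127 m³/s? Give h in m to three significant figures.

h − h₀ = (Q/C)^(1/b) = (127/21.3)^(1/1.76) = 2.758 m
h = 0.02 + 2.758 = 2.778 m

2.78 m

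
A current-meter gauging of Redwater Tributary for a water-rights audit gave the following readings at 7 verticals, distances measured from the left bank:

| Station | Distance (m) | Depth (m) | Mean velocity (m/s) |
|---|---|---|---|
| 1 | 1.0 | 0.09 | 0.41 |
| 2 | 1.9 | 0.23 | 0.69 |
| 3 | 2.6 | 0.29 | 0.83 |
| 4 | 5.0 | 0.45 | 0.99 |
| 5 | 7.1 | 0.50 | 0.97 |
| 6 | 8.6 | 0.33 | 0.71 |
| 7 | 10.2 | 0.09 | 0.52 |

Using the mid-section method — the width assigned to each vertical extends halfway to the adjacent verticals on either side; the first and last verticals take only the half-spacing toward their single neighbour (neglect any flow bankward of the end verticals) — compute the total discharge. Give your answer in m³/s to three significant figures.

w_1 = (1.9 − 1.0)/2 = 0.45 m; q_1 = 0.41 × 0.09 × 0.45 = 0.01661 m³/s
w_2 = (2.6 − 1.0)/2 = 0.8 m; q_2 = 0.69 × 0.23 × 0.8 = 0.1270 m³/s
w_3 = (5.0 − 1.9)/2 = 1.55 m; q_3 = 0.83 × 0.29 × 1.55 = 0.3731 m³/s
w_4 = (7.1 − 2.6)/2 = 2.25 m; q_4 = 0.99 × 0.45 × 2.25 = 1.002 m³/s
w_5 = (8.6 − 5.0)/2 = 1.8 m; q_5 = 0.97 × 0.50 × 1.8 = 0.8730 m³/s
w_6 = (10.2 − 7.1)/2 = 1.55 m; q_6 = 0.71 × 0.33 × 1.55 = 0.3632 m³/s
w_7 = (10.2 − 8.6)/2 = 0.8 m; q_7 = 0.52 × 0.09 × 0.8 = 0.03744 m³/s
Q = Σ qᵢ = 2.793 m³/s

2.79 m³/s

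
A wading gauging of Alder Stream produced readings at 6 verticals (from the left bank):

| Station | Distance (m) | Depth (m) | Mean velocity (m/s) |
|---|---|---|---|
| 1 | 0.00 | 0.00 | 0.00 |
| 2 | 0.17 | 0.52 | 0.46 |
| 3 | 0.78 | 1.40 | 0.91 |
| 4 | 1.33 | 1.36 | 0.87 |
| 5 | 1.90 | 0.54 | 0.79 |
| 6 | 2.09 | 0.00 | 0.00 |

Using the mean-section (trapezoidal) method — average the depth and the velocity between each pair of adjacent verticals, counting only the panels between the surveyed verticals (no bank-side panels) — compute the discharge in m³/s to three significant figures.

Panel 1-2: Δb = 0.17 m, d̄ = (0.00+0.52)/2 = 0.26, v̄ = (0.00+0.46)/2 = 0.23 → q = 0.17×0.26×0.23 = 0.01017 m³/s
Panel 2-3: Δb = 0.61 m, d̄ = (0.52+1.40)/2 = 0.96, v̄ = (0.46+0.91)/2 = 0.685 → q = 0.61×0.96×0.685 = 0.4011 m³/s
Panel 3-4: Δb = 0.55 m, d̄ = (1.40+1.36)/2 = 1.38, v̄ = (0.91+0.87)/2 = 0.89 → q = 0.55×1.38×0.89 = 0.6755 m³/s
Panel 4-5: Δb = 0.57 m, d̄ = (1.36+0.54)/2 = 0.95, v̄ = (0.87+0.79)/2 = 0.83 → q = 0.57×0.95×0.83 = 0.4494 m³/s
Panel 5-6: Δb = 0.19 m, d̄ = (0.54+0.00)/2 = 0.27, v̄ = (0.79+0.00)/2 = 0.395 → q = 0.19×0.27×0.395 = 0.02026 m³/s
Q = Σ q = 1.557 m³/s

1.56 m³/s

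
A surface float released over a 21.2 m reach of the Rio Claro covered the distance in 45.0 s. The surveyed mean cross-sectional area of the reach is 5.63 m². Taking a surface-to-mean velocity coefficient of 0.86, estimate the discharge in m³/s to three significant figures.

2.28 m³/s

v_surface = L / t̄ = 21.2 / 45 = 0.4711 m/s
v_mean = 0.86 × 0.4711 = 0.4052 m/s
Q = A × v_mean = 5.63 × 0.4052 = 2.281 m³/s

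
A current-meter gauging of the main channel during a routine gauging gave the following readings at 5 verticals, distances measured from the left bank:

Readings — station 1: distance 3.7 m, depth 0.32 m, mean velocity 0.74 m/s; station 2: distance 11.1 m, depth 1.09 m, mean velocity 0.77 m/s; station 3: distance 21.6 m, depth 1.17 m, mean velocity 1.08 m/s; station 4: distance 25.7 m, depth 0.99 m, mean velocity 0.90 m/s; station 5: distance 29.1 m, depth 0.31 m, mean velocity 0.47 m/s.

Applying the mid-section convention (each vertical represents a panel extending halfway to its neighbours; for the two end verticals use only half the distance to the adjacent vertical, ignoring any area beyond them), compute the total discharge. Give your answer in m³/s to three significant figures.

21.2 m³/s

w_1 = (11.1 − 3.7)/2 = 3.7 m; q_1 = 0.74 × 0.32 × 3.7 = 0.8762 m³/s
w_2 = (21.6 − 3.7)/2 = 8.95 m; q_2 = 0.77 × 1.09 × 8.95 = 7.512 m³/s
w_3 = (25.7 − 11.1)/2 = 7.3 m; q_3 = 1.08 × 1.17 × 7.3 = 9.224 m³/s
w_4 = (29.1 − 21.6)/2 = 3.75 m; q_4 = 0.90 × 0.99 × 3.75 = 3.341 m³/s
w_5 = (29.1 − 25.7)/2 = 1.7 m; q_5 = 0.47 × 0.31 × 1.7 = 0.2477 m³/s
Q = Σ qᵢ = 21.20 m³/s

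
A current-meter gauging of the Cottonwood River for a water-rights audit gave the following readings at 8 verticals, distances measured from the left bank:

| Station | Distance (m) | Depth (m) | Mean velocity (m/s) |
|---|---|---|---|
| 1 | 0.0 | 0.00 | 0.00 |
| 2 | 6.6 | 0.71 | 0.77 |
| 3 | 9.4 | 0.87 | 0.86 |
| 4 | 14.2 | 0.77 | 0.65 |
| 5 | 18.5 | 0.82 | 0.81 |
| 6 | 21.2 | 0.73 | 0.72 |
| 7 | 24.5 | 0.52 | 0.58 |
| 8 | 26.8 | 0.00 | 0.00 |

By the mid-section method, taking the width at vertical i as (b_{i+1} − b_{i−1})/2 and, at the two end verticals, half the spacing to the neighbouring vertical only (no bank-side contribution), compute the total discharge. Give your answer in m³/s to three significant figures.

12.4 m³/s

w_2 = (9.4 − 0.0)/2 = 4.7 m; q_2 = 0.77 × 0.71 × 4.7 = 2.569 m³/s
w_3 = (14.2 − 6.6)/2 = 3.8 m; q_3 = 0.86 × 0.87 × 3.8 = 2.843 m³/s
w_4 = (18.5 − 9.4)/2 = 4.55 m; q_4 = 0.65 × 0.77 × 4.55 = 2.277 m³/s
w_5 = (21.2 − 14.2)/2 = 3.5 m; q_5 = 0.81 × 0.82 × 3.5 = 2.325 m³/s
w_6 = (24.5 − 18.5)/2 = 3 m; q_6 = 0.72 × 0.73 × 3 = 1.577 m³/s
w_7 = (26.8 − 21.2)/2 = 2.8 m; q_7 = 0.58 × 0.52 × 2.8 = 0.8445 m³/s
Stations 1, 8 contribute zero (depth or velocity is 0).
Q = Σ qᵢ = 12.44 m³/s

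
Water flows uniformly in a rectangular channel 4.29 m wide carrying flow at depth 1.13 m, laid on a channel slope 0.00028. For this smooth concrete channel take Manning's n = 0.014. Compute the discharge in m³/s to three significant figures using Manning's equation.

A = b·y = 4.29 × 1.13 = 4.848 m²
P = b + 2y = 4.29 + 2×1.13 = 6.550 m
R = A/P = 4.848/6.550 = 0.7401 m
Q = (1/n)·A·R^(2/3)·S^(1/2) = (1/0.014) × 4.848 × 0.7401^(2/3) × 0.00028^(1/2) = 4.741 m³/s

4.74 m³/s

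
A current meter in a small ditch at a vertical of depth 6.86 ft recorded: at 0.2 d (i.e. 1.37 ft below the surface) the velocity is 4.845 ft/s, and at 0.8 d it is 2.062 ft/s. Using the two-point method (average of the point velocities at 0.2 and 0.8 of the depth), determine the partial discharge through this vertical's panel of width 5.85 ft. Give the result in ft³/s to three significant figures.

v̄ = (4.845 + 2.062) / 2 = 3.454 ft/s
q = v̄ × d × w = 3.454 × 6.86 × 5.85 = 138.6 ft³/s

139 ft³/s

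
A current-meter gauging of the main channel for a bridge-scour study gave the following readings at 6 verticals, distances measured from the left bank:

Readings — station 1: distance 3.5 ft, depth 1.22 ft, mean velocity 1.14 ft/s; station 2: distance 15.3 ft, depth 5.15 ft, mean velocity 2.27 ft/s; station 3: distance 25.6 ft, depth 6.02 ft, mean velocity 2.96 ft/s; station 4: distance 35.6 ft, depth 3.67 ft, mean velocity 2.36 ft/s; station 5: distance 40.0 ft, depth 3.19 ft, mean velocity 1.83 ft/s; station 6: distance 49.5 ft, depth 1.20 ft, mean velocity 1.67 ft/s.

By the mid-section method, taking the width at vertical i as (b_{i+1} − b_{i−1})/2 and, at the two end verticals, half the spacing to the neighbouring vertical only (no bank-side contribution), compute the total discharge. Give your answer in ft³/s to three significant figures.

w_1 = (15.3 − 3.5)/2 = 5.9 ft; q_1 = 1.14 × 1.22 × 5.9 = 8.206 ft³/s
w_2 = (25.6 − 3.5)/2 = 11.05 ft; q_2 = 2.27 × 5.15 × 11.05 = 129.2 ft³/s
w_3 = (35.6 − 15.3)/2 = 10.15 ft; q_3 = 2.96 × 6.02 × 10.15 = 180.9 ft³/s
w_4 = (40.0 − 25.6)/2 = 7.2 ft; q_4 = 2.36 × 3.67 × 7.2 = 62.36 ft³/s
w_5 = (49.5 − 35.6)/2 = 6.95 ft; q_5 = 1.83 × 3.19 × 6.95 = 40.57 ft³/s
w_6 = (49.5 − 40.0)/2 = 4.75 ft; q_6 = 1.67 × 1.20 × 4.75 = 9.519 ft³/s
Q = Σ qᵢ = 430.7 ft³/s

431 ft³/s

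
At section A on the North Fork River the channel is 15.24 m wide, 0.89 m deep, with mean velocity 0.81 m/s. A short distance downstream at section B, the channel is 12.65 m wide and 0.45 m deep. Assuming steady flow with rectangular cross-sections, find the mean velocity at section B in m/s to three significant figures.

Q = A₁V₁ = (15.24×0.89) × 0.81 = 10.99 m³/s
A₂ = 12.65 × 0.45 = 5.693 m²
V₂ = Q/A₂ = 10.99/5.693 = 1.930 m/s

1.93 m/s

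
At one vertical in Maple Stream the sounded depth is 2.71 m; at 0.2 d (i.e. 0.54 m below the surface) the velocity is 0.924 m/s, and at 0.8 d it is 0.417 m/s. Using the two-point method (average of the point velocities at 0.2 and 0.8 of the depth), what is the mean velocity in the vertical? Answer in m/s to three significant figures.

v̄ = (0.924 + 0.417) / 2 = 0.6705 m/s

0.671 m/s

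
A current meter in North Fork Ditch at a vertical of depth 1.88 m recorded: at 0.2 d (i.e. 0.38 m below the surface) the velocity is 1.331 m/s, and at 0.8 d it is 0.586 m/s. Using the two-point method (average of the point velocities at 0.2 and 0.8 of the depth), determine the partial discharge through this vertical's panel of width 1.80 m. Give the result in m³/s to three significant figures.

v̄ = (1.331 + 0.586) / 2 = 0.9585 m/s
q = v̄ × d × w = 0.9585 × 1.88 × 1.80 = 3.244 m³/s

3.24 m³/s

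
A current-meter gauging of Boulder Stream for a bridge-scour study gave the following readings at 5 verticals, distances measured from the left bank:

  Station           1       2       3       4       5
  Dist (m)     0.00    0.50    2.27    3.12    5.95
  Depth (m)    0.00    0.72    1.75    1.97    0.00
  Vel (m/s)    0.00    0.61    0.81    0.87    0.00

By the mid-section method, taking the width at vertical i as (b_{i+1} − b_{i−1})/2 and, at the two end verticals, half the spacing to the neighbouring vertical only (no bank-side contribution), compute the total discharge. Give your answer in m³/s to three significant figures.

5.51 m³/s

w_2 = (2.27 − 0.00)/2 = 1.135 m; q_2 = 0.61 × 0.72 × 1.135 = 0.4985 m³/s
w_3 = (3.12 − 0.50)/2 = 1.31 m; q_3 = 0.81 × 1.75 × 1.31 = 1.857 m³/s
w_4 = (5.95 − 2.27)/2 = 1.84 m; q_4 = 0.87 × 1.97 × 1.84 = 3.154 m³/s
Stations 1, 5 contribute zero (depth or velocity is 0).
Q = Σ qᵢ = 5.509 m³/s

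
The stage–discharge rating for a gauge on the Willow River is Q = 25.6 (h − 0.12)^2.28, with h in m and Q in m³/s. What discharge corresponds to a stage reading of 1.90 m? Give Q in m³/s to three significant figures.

Q = 25.6 × (1.90 − 0.12)^2.28 = 25.6 × 1.78^2.28 = 95.32 m³/s

95.3 m³/s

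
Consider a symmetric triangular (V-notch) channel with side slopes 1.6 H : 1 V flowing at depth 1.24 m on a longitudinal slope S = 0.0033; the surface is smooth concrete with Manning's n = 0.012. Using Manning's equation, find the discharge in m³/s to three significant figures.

A = z·y² = 1.6×1.24² = 2.460 m²
P = 2y√(1+z²) = 2×1.24×√(1+1.6²) = 4.679 m
R = A/P = 2.460/4.679 = 0.5258 m
Q = (1/n)·A·R^(2/3)·S^(1/2) = (1/0.012) × 2.460 × 0.5258^(2/3) × 0.0033^(1/2) = 7.672 m³/s

7.67 m³/s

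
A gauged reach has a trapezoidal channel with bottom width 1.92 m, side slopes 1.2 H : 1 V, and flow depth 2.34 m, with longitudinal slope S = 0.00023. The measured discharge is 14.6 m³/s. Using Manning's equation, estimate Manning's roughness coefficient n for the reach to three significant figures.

0.0130

A = (b + z·y)·y = (1.92 + 1.2×2.34)×2.34 = 11.06 m²
P = b + 2y√(1+z²) = 1.92 + 2×2.34×√(1+1.2²) = 9.230 m
R = A/P = 11.06/9.230 = 1.199 m
n = (1/Q)·A·R^(2/3)·S^(1/2) = (1/14.6) × 11.06 × 1.128 × 0.01517 = 0.01297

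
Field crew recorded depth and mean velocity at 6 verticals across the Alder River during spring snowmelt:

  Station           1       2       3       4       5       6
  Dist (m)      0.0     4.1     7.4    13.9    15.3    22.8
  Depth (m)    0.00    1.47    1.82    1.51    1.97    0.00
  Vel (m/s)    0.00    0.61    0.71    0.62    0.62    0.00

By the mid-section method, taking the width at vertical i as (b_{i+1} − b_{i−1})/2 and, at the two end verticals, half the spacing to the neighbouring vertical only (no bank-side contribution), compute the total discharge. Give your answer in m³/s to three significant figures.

w_2 = (7.4 − 0.0)/2 = 3.7 m; q_2 = 0.61 × 1.47 × 3.7 = 3.318 m³/s
w_3 = (13.9 − 4.1)/2 = 4.9 m; q_3 = 0.71 × 1.82 × 4.9 = 6.332 m³/s
w_4 = (15.3 − 7.4)/2 = 3.95 m; q_4 = 0.62 × 1.51 × 3.95 = 3.698 m³/s
w_5 = (22.8 − 13.9)/2 = 4.45 m; q_5 = 0.62 × 1.97 × 4.45 = 5.435 m³/s
Stations 1, 6 contribute zero (depth or velocity is 0).
Q = Σ qᵢ = 18.78 m³/s

18.8 m³/s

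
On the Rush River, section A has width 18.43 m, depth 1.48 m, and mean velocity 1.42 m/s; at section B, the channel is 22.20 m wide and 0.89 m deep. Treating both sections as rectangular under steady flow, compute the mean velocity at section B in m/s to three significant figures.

1.96 m/s

Q = A₁V₁ = (18.43×1.48) × 1.42 = 38.73 m³/s
A₂ = 22.20 × 0.89 = 19.76 m²
V₂ = Q/A₂ = 38.73/19.76 = 1.960 m/s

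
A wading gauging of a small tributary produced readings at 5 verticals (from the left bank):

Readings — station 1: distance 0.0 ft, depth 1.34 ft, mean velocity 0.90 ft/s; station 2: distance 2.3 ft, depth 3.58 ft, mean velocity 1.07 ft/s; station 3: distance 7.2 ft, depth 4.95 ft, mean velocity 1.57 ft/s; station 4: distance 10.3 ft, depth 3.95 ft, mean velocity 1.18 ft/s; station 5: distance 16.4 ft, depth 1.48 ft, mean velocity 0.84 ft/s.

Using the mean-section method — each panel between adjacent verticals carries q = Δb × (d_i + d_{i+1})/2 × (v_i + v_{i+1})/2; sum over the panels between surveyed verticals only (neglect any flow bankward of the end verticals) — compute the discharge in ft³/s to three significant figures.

68.9 ft³/s

Panel 1-2: Δb = 2.3 ft, d̄ = (1.34+3.58)/2 = 2.46, v̄ = (0.90+1.07)/2 = 0.985 → q = 2.3×2.46×0.985 = 5.573 ft³/s
Panel 2-3: Δb = 4.9 ft, d̄ = (3.58+4.95)/2 = 4.265, v̄ = (1.07+1.57)/2 = 1.32 → q = 4.9×4.265×1.32 = 27.59 ft³/s
Panel 3-4: Δb = 3.1 ft, d̄ = (4.95+3.95)/2 = 4.45, v̄ = (1.57+1.18)/2 = 1.375 → q = 3.1×4.45×1.375 = 18.97 ft³/s
Panel 4-5: Δb = 6.1 ft, d̄ = (3.95+1.48)/2 = 2.715, v̄ = (1.18+0.84)/2 = 1.01 → q = 6.1×2.715×1.01 = 16.73 ft³/s
Q = Σ q = 68.85 ft³/s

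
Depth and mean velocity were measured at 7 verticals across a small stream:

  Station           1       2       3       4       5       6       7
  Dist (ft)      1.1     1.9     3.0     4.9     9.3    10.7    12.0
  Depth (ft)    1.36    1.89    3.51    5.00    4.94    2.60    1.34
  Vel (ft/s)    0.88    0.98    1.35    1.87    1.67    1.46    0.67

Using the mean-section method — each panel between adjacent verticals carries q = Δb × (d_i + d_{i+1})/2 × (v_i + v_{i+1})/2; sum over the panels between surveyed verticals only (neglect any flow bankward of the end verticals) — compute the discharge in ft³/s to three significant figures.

67.4 ft³/s

Panel 1-2: Δb = 0.8 ft, d̄ = (1.36+1.89)/2 = 1.625, v̄ = (0.88+0.98)/2 = 0.93 → q = 0.8×1.625×0.93 = 1.209 ft³/s
Panel 2-3: Δb = 1.1 ft, d̄ = (1.89+3.51)/2 = 2.7, v̄ = (0.98+1.35)/2 = 1.165 → q = 1.1×2.7×1.165 = 3.460 ft³/s
Panel 3-4: Δb = 1.9 ft, d̄ = (3.51+5.00)/2 = 4.255, v̄ = (1.35+1.87)/2 = 1.61 → q = 1.9×4.255×1.61 = 13.02 ft³/s
Panel 4-5: Δb = 4.4 ft, d̄ = (5.00+4.94)/2 = 4.97, v̄ = (1.87+1.67)/2 = 1.77 → q = 4.4×4.97×1.77 = 38.71 ft³/s
Panel 5-6: Δb = 1.4 ft, d̄ = (4.94+2.60)/2 = 3.77, v̄ = (1.67+1.46)/2 = 1.565 → q = 1.4×3.77×1.565 = 8.260 ft³/s
Panel 6-7: Δb = 1.3 ft, d̄ = (2.60+1.34)/2 = 1.97, v̄ = (1.46+0.67)/2 = 1.065 → q = 1.3×1.97×1.065 = 2.727 ft³/s
Q = Σ q = 67.38 ft³/s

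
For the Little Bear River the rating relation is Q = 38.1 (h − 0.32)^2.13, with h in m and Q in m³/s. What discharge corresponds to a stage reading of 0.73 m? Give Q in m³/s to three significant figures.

5.70 m³/s

Q = 38.1 × (0.73 − 0.32)^2.13 = 38.1 × 0.41^2.13 = 5.704 m³/s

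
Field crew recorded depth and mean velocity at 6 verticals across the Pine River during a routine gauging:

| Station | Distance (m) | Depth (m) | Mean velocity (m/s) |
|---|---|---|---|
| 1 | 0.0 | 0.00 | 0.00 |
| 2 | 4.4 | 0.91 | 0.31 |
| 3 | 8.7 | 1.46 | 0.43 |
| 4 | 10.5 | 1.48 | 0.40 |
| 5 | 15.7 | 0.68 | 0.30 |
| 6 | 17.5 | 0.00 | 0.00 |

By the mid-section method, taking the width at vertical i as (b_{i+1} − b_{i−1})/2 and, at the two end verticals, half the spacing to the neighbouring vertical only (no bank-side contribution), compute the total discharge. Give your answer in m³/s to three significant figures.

w_2 = (8.7 − 0.0)/2 = 4.35 m; q_2 = 0.31 × 0.91 × 4.35 = 1.227 m³/s
w_3 = (10.5 − 4.4)/2 = 3.05 m; q_3 = 0.43 × 1.46 × 3.05 = 1.915 m³/s
w_4 = (15.7 − 8.7)/2 = 3.5 m; q_4 = 0.40 × 1.48 × 3.5 = 2.072 m³/s
w_5 = (17.5 − 10.5)/2 = 3.5 m; q_5 = 0.30 × 0.68 × 3.5 = 0.7140 m³/s
Stations 1, 6 contribute zero (depth or velocity is 0).
Q = Σ qᵢ = 5.928 m³/s

5.93 m³/s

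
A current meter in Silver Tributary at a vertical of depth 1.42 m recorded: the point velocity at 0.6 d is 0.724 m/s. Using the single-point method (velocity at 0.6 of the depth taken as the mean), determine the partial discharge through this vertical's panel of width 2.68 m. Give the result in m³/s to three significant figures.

v̄ = v₀.₆ = 0.724 m/s
q = v̄ × d × w = 0.7240 × 1.42 × 2.68 = 2.755 m³/s

2.76 m³/s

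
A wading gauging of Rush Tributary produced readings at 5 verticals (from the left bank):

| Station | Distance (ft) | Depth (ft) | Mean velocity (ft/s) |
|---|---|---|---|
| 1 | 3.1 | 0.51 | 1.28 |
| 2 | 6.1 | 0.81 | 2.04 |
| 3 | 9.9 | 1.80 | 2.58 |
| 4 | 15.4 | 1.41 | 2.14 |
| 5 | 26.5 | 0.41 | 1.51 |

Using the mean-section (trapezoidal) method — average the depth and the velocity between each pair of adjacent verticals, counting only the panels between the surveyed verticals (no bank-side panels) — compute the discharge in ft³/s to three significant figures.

54.0 ft³/s

Panel 1-2: Δb = 3 ft, d̄ = (0.51+0.81)/2 = 0.66, v̄ = (1.28+2.04)/2 = 1.66 → q = 3×0.66×1.66 = 3.287 ft³/s
Panel 2-3: Δb = 3.8 ft, d̄ = (0.81+1.80)/2 = 1.305, v̄ = (2.04+2.58)/2 = 2.31 → q = 3.8×1.305×2.31 = 11.46 ft³/s
Panel 3-4: Δb = 5.5 ft, d̄ = (1.80+1.41)/2 = 1.605, v̄ = (2.58+2.14)/2 = 2.36 → q = 5.5×1.605×2.36 = 20.83 ft³/s
Panel 4-5: Δb = 11.1 ft, d̄ = (1.41+0.41)/2 = 0.91, v̄ = (2.14+1.51)/2 = 1.825 → q = 11.1×0.91×1.825 = 18.43 ft³/s
Q = Σ q = 54.01 ft³/s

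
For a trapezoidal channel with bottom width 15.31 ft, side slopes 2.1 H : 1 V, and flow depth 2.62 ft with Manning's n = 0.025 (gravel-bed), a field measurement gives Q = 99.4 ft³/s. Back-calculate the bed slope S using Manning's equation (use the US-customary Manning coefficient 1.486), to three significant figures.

A = (b + z·y)·y = (15.31 + 2.1×2.62)×2.62 = 54.53 ft²
P = b + 2y√(1+z²) = 15.31 + 2×2.62×√(1+2.1²) = 27.50 ft
R = A/P = 54.53/27.50 = 1.983 ft
S = (Q·n / (1.486·A·R^(2/3)))² = (99.4×0.025 / (1.486×54.53×1.578))² = 0.0003775

0.000378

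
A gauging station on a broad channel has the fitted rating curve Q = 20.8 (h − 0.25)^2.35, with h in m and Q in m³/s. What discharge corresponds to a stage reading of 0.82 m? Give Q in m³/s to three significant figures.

5.55 m³/s

Q = 20.8 × (0.82 − 0.25)^2.35 = 20.8 × 0.57^2.35 = 5.551 m³/s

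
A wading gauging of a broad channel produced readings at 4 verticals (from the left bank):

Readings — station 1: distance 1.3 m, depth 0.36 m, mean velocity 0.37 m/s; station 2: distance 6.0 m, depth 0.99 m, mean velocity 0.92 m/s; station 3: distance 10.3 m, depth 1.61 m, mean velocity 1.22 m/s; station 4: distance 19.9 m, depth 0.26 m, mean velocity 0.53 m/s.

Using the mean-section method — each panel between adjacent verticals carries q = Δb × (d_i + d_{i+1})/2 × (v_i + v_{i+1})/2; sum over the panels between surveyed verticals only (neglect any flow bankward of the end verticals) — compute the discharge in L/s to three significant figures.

15900 L/s

Panel 1-2: Δb = 4.7 m, d̄ = (0.36+0.99)/2 = 0.675, v̄ = (0.37+0.92)/2 = 0.645 → q = 4.7×0.675×0.645 = 2.046 m³/s
Panel 2-3: Δb = 4.3 m, d̄ = (0.99+1.61)/2 = 1.3, v̄ = (0.92+1.22)/2 = 1.07 → q = 4.3×1.3×1.07 = 5.981 m³/s
Panel 3-4: Δb = 9.6 m, d̄ = (1.61+0.26)/2 = 0.935, v̄ = (1.22+0.53)/2 = 0.875 → q = 9.6×0.935×0.875 = 7.854 m³/s
Q = Σ q = 15.88 m³/s
= 15.88 × 1000 = 15880 L/s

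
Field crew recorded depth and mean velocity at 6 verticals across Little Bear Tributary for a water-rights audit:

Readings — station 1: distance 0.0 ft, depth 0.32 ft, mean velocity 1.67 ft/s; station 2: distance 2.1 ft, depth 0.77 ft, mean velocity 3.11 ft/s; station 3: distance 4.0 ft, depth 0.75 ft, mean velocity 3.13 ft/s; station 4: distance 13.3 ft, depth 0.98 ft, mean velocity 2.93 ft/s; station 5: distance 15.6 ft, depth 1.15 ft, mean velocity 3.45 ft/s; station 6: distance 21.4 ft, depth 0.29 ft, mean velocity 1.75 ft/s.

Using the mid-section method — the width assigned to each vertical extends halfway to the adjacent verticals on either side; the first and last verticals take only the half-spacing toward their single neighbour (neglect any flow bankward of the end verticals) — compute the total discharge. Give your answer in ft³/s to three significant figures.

52.7 ft³/s

w_1 = (2.1 − 0.0)/2 = 1.05 ft; q_1 = 1.67 × 0.32 × 1.05 = 0.5611 ft³/s
w_2 = (4.0 − 0.0)/2 = 2 ft; q_2 = 3.11 × 0.77 × 2 = 4.789 ft³/s
w_3 = (13.3 − 2.1)/2 = 5.6 ft; q_3 = 3.13 × 0.75 × 5.6 = 13.15 ft³/s
w_4 = (15.6 − 4.0)/2 = 5.8 ft; q_4 = 2.93 × 0.98 × 5.8 = 16.65 ft³/s
w_5 = (21.4 − 13.3)/2 = 4.05 ft; q_5 = 3.45 × 1.15 × 4.05 = 16.07 ft³/s
w_6 = (21.4 − 15.6)/2 = 2.9 ft; q_6 = 1.75 × 0.29 × 2.9 = 1.472 ft³/s
Q = Σ qᵢ = 52.69 ft³/s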